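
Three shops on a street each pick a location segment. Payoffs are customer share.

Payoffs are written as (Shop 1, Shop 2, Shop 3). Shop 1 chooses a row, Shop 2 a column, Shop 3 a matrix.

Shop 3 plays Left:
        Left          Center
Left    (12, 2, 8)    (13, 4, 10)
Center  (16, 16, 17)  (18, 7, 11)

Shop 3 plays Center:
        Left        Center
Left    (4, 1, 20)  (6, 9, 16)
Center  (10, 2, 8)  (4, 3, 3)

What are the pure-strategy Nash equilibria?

(Left, Center, Center), (Center, Left, Left)

Mark each player's best response to every combination of opponents' strategies; a profile where every player is best-responding is a pure Nash equilibrium.
Shop 1 against (Left, Left): payoffs 12, 16 → best response Center.
Shop 1 against (Left, Center): payoffs 4, 10 → best response Center.
Shop 1 against (Center, Left): payoffs 13, 18 → best response Center.
Shop 1 against (Center, Center): payoffs 6, 4 → best response Left.
Shop 2 against (Left, Left): payoffs 2, 4 → best response Center.
Shop 2 against (Left, Center): payoffs 1, 9 → best response Center.
Shop 2 against (Center, Left): payoffs 16, 7 → best response Left.
Shop 2 against (Center, Center): payoffs 2, 3 → best response Center.
Shop 3 against (Left, Left): payoffs 8, 20 → best response Center.
Shop 3 against (Left, Center): payoffs 10, 16 → best response Center.
Shop 3 against (Center, Left): payoffs 17, 8 → best response Left.
Shop 3 against (Center, Center): payoffs 11, 3 → best response Left.
Mutual best responses: (Left, Center, Center); (Center, Left, Left).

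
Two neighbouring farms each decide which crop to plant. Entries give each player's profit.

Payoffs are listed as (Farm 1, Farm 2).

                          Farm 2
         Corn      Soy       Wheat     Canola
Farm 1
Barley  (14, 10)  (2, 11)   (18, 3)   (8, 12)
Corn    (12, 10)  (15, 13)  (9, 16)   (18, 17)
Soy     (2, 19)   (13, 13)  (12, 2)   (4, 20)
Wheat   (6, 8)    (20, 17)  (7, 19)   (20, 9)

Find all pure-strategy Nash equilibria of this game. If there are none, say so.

No pure-strategy Nash equilibrium.

Farm 1 against Corn: payoffs 14, 12, 2, 6 → best response Barley.
Farm 1 against Soy: payoffs 2, 15, 13, 20 → best response Wheat.
Farm 1 against Wheat: payoffs 18, 9, 12, 7 → best response Barley.
Farm 1 against Canola: payoffs 8, 18, 4, 20 → best response Wheat.
Farm 2 against Barley: payoffs 10, 11, 3, 12 → best response Canola.
Farm 2 against Corn: payoffs 10, 13, 16, 17 → best response Canola.
Farm 2 against Soy: payoffs 19, 13, 2, 20 → best response Canola.
Farm 2 against Wheat: payoffs 8, 17, 19, 9 → best response Wheat.
No profile is a mutual best response for all players.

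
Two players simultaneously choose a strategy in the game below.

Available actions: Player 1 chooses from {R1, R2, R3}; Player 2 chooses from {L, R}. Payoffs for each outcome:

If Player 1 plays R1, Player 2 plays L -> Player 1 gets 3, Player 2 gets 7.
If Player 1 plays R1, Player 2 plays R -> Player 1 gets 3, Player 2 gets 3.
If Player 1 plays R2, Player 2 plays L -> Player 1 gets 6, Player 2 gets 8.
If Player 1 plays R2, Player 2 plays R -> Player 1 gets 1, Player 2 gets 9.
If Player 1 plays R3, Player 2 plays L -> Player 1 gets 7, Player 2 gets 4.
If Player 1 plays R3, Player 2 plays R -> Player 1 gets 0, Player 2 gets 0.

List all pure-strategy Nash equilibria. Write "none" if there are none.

(R1, L): Player 1 can switch to R2 (3 → 6). Not NE.
(R1, R): Player 2 can switch to L (3 → 7). Not NE.
(R2, L): Player 1 can switch to R3 (6 → 7). Not NE.
(R2, R): Player 1 can switch to R1 (1 → 3). Not NE.
(R3, L): Player 1 gets 7, best alternative 6; Player 2 gets 4, best alternative 0. No profitable deviation — NE.
(R3, R): Player 1 can switch to R1 (0 → 3). Not NE.

(R3, L)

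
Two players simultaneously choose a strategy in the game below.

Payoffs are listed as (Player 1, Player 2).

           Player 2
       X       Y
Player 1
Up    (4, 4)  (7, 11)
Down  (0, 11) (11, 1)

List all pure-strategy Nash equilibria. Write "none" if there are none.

There is no pure-strategy Nash equilibrium.

Mark each player's best response to every combination of opponents' strategies; a profile where every player is best-responding is a pure Nash equilibrium.
Player 1 against X: payoffs 4, 0 → best response Up.
Player 1 against Y: payoffs 7, 11 → best response Down.
Player 2 against Up: payoffs 4, 11 → best response Y.
Player 2 against Down: payoffs 11, 1 → best response X.
No profile is a mutual best response for all players.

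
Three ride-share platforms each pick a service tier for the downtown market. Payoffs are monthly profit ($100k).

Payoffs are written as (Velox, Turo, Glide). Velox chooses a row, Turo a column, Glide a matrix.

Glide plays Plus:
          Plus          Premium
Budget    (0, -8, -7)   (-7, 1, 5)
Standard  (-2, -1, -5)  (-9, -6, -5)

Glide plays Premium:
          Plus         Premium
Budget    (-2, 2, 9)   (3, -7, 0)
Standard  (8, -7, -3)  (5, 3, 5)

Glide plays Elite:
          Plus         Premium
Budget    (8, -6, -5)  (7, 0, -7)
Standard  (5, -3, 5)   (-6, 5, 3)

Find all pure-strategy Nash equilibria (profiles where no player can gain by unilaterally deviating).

The pure Nash equilibria are (Budget, Premium, Plus); (Standard, Premium, Premium).

For each player, find the best response to each opponent profile; mutual best responses are the pure NE.
Velox against (Plus, Plus): payoffs 0, -2 → best response Budget.
Velox against (Plus, Premium): payoffs -2, 8 → best response Standard.
Velox against (Plus, Elite): payoffs 8, 5 → best response Budget.
Velox against (Premium, Plus): payoffs -7, -9 → best response Budget.
Velox against (Premium, Premium): payoffs 3, 5 → best response Standard.
Velox against (Premium, Elite): payoffs 7, -6 → best response Budget.
Turo against (Budget, Plus): payoffs -8, 1 → best response Premium.
Turo against (Budget, Premium): payoffs 2, -7 → best response Plus.
Turo against (Budget, Elite): payoffs -6, 0 → best response Premium.
Turo against (Standard, Plus): payoffs -1, -6 → best response Plus.
Turo against (Standard, Premium): payoffs -7, 3 → best response Premium.
Turo against (Standard, Elite): payoffs -3, 5 → best response Premium.
Glide against (Budget, Plus): payoffs -7, 9, -5 → best response Premium.
Glide against (Budget, Premium): payoffs 5, 0, -7 → best response Plus.
Glide against (Standard, Plus): payoffs -5, -3, 5 → best response Elite.
Glide against (Standard, Premium): payoffs -5, 5, 3 → best response Premium.
Mutual best responses: (Budget, Premium, Plus); (Standard, Premium, Premium).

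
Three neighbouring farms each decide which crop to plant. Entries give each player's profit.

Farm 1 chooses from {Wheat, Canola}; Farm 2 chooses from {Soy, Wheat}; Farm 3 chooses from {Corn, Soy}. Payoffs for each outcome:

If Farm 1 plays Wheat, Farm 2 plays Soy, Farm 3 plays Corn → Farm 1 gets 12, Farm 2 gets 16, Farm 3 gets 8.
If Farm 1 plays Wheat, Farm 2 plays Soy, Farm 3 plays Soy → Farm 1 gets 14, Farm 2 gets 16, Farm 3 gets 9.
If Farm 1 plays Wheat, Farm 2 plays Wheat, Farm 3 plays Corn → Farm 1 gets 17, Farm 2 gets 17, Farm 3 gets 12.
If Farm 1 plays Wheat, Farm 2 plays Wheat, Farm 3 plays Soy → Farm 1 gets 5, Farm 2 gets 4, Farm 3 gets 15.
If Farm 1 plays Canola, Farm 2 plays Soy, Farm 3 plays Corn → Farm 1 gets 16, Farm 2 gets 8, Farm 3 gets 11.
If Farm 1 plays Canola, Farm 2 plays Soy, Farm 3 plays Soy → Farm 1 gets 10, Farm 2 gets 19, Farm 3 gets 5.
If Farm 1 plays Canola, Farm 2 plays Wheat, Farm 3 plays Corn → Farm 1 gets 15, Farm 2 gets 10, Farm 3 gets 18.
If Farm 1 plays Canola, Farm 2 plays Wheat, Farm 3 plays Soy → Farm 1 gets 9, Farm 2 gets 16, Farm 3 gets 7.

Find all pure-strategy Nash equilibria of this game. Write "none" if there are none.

(Wheat, Soy, Corn): Farm 1 can switch to Canola (12 → 16). Not NE.
(Wheat, Soy, Soy): Farm 1 gets 14, best alternative 10; Farm 2 gets 16, best alternative 4; Farm 3 gets 9, best alternative 8. No profitable deviation — NE.
(Wheat, Wheat, Corn): Farm 3 can switch to Soy (12 → 15). Not NE.
(Wheat, Wheat, Soy): Farm 1 can switch to Canola (5 → 9). Not NE.
(Canola, Soy, Corn): Farm 2 can switch to Wheat (8 → 10). Not NE.
(Canola, Soy, Soy): Farm 1 can switch to Wheat (10 → 14). Not NE.
(Canola, Wheat, Corn): Farm 1 can switch to Wheat (15 → 17). Not NE.
(Canola, Wheat, Soy): Farm 2 can switch to Soy (16 → 19). Not NE.

Pure NE: (Wheat, Soy, Soy)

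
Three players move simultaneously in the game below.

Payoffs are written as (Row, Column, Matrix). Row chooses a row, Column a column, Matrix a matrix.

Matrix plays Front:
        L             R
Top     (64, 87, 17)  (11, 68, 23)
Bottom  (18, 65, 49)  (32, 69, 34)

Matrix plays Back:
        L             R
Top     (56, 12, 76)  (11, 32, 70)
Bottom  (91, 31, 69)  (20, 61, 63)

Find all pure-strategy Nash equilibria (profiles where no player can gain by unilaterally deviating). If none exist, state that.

(Bottom, R, Back)

(Top, L, Front): Matrix can switch to Back (17 → 76). Not NE.
(Top, L, Back): Row can switch to Bottom (56 → 91). Not NE.
(Top, R, Front): Row can switch to Bottom (11 → 32). Not NE.
(Top, R, Back): Row can switch to Bottom (11 → 20). Not NE.
(Bottom, L, Front): Row can switch to Top (18 → 64). Not NE.
(Bottom, L, Back): Column can switch to R (31 → 61). Not NE.
(Bottom, R, Front): Matrix can switch to Back (34 → 63). Not NE.
(Bottom, R, Back): Row gets 20, best alternative 11; Column gets 61, best alternative 31; Matrix gets 63, best alternative 34. No profitable deviation — NE.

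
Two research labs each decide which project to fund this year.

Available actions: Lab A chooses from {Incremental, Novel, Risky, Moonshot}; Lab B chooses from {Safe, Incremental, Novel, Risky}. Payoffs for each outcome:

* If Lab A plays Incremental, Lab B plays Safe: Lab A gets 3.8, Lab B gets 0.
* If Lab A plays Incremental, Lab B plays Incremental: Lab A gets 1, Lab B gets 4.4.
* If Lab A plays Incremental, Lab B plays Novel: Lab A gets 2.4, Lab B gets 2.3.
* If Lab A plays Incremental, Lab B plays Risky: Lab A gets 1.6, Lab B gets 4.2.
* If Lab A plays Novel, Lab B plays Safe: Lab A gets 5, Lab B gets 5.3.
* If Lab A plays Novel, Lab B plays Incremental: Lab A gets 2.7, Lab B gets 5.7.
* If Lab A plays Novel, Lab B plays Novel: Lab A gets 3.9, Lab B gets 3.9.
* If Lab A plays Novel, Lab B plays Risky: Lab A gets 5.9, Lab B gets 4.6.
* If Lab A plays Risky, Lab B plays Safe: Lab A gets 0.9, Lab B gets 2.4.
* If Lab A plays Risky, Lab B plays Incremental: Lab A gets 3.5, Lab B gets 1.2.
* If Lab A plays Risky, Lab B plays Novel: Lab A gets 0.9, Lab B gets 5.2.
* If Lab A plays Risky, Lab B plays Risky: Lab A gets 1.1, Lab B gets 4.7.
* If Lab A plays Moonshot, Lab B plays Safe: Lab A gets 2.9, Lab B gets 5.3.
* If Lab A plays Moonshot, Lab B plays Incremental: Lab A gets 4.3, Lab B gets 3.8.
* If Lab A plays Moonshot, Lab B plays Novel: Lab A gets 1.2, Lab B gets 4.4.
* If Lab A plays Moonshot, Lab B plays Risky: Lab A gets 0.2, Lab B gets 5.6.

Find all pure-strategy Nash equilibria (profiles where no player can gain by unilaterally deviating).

(Incremental, Safe): Lab A can switch to Novel (3.8 → 5). Not NE.
(Incremental, Incremental): Lab A can switch to Novel (1 → 2.7). Not NE.
(Incremental, Novel): Lab A can switch to Novel (2.4 → 3.9). Not NE.
(Incremental, Risky): Lab A can switch to Novel (1.6 → 5.9). Not NE.
(Novel, Safe): Lab B can switch to Incremental (5.3 → 5.7). Not NE.
(Novel, Incremental): Lab A can switch to Risky (2.7 → 3.5). Not NE.
(Novel, Novel): Lab B can switch to Safe (3.9 → 5.3). Not NE.
(Novel, Risky): Lab B can switch to Safe (4.6 → 5.3). Not NE.
(Risky, Safe): Lab A can switch to Incremental (0.9 → 3.8). Not NE.
(Risky, Incremental): Lab A can switch to Moonshot (3.5 → 4.3). Not NE.
(Risky, Novel): Lab A can switch to Incremental (0.9 → 2.4). Not NE.
(Risky, Risky): Lab A can switch to Incremental (1.1 → 1.6). Not NE.
(The remaining 4 profiles each have a profitable deviation by the same check.)

There is no pure-strategy Nash equilibrium.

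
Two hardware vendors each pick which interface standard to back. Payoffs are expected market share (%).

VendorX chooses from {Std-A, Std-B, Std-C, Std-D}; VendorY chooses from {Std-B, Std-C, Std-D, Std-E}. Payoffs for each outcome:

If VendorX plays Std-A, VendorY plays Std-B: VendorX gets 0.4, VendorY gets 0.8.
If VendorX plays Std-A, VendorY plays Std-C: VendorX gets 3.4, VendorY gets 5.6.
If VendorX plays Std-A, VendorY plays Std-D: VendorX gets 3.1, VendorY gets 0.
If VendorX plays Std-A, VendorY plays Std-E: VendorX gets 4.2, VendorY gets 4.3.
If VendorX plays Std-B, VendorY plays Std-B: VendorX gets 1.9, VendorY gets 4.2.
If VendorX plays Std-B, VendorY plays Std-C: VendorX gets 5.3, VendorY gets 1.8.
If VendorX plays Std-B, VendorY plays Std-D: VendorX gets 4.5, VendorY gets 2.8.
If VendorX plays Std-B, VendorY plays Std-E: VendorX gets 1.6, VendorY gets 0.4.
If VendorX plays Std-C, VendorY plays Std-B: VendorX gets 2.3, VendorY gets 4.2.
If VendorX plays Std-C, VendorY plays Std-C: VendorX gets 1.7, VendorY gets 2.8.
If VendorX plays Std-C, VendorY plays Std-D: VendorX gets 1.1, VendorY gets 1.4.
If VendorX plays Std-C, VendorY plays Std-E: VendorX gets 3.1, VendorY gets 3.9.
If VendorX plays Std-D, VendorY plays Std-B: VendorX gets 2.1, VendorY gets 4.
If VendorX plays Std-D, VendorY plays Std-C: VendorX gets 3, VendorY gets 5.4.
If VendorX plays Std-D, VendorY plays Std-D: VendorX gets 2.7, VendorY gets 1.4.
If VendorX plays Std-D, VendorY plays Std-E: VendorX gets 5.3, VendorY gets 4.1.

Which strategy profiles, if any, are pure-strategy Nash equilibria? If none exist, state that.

Pure NE: (Std-C, Std-B)

(Std-A, Std-B): VendorX can switch to Std-B (0.4 → 1.9). Not NE.
(Std-A, Std-C): VendorX can switch to Std-B (3.4 → 5.3). Not NE.
(Std-A, Std-D): VendorX can switch to Std-B (3.1 → 4.5). Not NE.
(Std-A, Std-E): VendorX can switch to Std-D (4.2 → 5.3). Not NE.
(Std-B, Std-B): VendorX can switch to Std-C (1.9 → 2.3). Not NE.
(Std-B, Std-C): VendorY can switch to Std-B (1.8 → 4.2). Not NE.
(Std-B, Std-D): VendorY can switch to Std-B (2.8 → 4.2). Not NE.
(Std-B, Std-E): VendorX can switch to Std-A (1.6 → 4.2). Not NE.
(Std-C, Std-B): VendorX gets 2.3, best alternative 2.1; VendorY gets 4.2, best alternative 3.9. No profitable deviation — NE.
(The remaining 7 profiles each have a profitable deviation by the same check.)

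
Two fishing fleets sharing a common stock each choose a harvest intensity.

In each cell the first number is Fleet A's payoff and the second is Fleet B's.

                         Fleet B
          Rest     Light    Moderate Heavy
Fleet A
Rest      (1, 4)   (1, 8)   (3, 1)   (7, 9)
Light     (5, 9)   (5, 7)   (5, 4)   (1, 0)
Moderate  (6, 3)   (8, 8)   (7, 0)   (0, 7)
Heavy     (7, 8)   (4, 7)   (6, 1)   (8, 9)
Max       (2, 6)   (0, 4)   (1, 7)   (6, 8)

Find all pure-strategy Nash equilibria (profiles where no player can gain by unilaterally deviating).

(Moderate, Light), (Heavy, Heavy)

For each player, find the best response to each opponent profile; mutual best responses are the pure NE.
Fleet A against Rest: payoffs 1, 5, 6, 7, 2 → best response Heavy.
Fleet A against Light: payoffs 1, 5, 8, 4, 0 → best response Moderate.
Fleet A against Moderate: payoffs 3, 5, 7, 6, 1 → best response Moderate.
Fleet A against Heavy: payoffs 7, 1, 0, 8, 6 → best response Heavy.
Fleet B against Rest: payoffs 4, 8, 1, 9 → best response Heavy.
Fleet B against Light: payoffs 9, 7, 4, 0 → best response Rest.
Fleet B against Moderate: payoffs 3, 8, 0, 7 → best response Light.
Fleet B against Heavy: payoffs 8, 7, 1, 9 → best response Heavy.
Fleet B against Max: payoffs 6, 4, 7, 8 → best response Heavy.
Mutual best responses: (Moderate, Light); (Heavy, Heavy).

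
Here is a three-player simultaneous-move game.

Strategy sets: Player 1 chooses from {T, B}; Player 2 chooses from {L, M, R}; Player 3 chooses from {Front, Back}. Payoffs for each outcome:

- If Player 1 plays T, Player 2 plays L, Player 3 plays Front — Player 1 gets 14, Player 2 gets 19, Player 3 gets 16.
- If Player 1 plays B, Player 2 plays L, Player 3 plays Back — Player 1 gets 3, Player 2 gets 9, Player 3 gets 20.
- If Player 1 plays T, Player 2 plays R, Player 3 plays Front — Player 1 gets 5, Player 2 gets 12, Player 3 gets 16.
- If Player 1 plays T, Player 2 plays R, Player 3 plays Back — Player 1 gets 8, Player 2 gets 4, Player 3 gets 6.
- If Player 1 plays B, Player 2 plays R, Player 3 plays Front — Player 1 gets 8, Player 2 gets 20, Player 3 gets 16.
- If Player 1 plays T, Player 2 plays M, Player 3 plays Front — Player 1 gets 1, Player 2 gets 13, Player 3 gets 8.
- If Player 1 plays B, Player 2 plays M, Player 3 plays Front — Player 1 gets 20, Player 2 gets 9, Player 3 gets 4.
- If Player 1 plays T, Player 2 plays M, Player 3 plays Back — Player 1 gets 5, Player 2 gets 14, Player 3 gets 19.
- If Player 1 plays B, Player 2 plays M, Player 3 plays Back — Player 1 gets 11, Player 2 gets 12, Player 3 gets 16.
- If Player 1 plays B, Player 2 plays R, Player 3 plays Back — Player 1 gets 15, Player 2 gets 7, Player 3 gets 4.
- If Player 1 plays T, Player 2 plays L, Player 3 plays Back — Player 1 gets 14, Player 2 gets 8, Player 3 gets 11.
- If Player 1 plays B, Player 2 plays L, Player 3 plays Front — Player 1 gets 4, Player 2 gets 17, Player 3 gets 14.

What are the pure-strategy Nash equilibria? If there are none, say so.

The pure Nash equilibria are (T, L, Front), (B, M, Back), (B, R, Front).

(T, L, Front): Player 1 gets 14, best alternative 4; Player 2 gets 19, best alternative 13; Player 3 gets 16, best alternative 11. No profitable deviation — NE.
(T, L, Back): Player 2 can switch to M (8 → 14). Not NE.
(T, M, Front): Player 1 can switch to B (1 → 20). Not NE.
(T, M, Back): Player 1 can switch to B (5 → 11). Not NE.
(T, R, Front): Player 1 can switch to B (5 → 8). Not NE.
(T, R, Back): Player 1 can switch to B (8 → 15). Not NE.
(B, L, Front): Player 1 can switch to T (4 → 14). Not NE.
(B, L, Back): Player 1 can switch to T (3 → 14). Not NE.
(B, M, Front): Player 2 can switch to L (9 → 17). Not NE.
(B, M, Back): Player 1 gets 11, best alternative 5; Player 2 gets 12, best alternative 9; Player 3 gets 16, best alternative 4. No profitable deviation — NE.
(B, R, Front): Player 1 gets 8, best alternative 5; Player 2 gets 20, best alternative 17; Player 3 gets 16, best alternative 4. No profitable deviation — NE.
(B, R, Back): Player 2 can switch to L (7 → 9). Not NE.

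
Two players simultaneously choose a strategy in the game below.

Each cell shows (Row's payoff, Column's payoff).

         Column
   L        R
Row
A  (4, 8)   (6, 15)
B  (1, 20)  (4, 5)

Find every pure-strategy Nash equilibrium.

Pure NE: (A, R)

For each strategy profile, look for a profitable unilateral deviation.
(A, L): Column can switch to R (8 → 15). Not NE.
(A, R): Row gets 6, best alternative 4; Column gets 15, best alternative 8. No profitable deviation — NE.
(B, L): Row can switch to A (1 → 4). Not NE.
(B, R): Row can switch to A (4 → 6). Not NE.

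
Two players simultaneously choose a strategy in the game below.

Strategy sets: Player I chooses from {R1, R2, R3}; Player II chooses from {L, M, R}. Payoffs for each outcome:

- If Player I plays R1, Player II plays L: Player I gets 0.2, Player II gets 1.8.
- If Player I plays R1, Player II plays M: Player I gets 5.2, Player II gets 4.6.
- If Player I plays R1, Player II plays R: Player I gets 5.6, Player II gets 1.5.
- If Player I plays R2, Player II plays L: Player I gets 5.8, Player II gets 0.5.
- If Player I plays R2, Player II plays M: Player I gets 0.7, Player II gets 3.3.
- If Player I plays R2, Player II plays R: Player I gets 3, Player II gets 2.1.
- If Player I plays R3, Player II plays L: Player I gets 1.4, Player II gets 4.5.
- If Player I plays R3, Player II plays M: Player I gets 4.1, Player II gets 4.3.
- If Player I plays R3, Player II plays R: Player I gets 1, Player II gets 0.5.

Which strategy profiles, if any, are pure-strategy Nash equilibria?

For each player, find the best response to each opponent profile; mutual best responses are the pure NE.
Player I against L: payoffs 0.2, 5.8, 1.4 → best response R2.
Player I against M: payoffs 5.2, 0.7, 4.1 → best response R1.
Player I against R: payoffs 5.6, 3, 1 → best response R1.
Player II against R1: payoffs 1.8, 4.6, 1.5 → best response M.
Player II against R2: payoffs 0.5, 3.3, 2.1 → best response M.
Player II against R3: payoffs 4.5, 4.3, 0.5 → best response L.
Mutual best responses: (R1, M).

(R1, M)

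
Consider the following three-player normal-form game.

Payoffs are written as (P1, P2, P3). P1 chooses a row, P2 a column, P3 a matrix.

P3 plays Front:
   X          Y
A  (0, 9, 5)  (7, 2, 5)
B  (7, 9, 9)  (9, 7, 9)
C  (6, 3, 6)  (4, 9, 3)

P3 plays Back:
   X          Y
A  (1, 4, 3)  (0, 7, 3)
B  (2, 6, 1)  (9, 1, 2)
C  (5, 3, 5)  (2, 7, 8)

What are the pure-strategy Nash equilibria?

P1 against (X, Front): payoffs 0, 7, 6 → best response B.
P1 against (X, Back): payoffs 1, 2, 5 → best response C.
P1 against (Y, Front): payoffs 7, 9, 4 → best response B.
P1 against (Y, Back): payoffs 0, 9, 2 → best response B.
P2 against (A, Front): payoffs 9, 2 → best response X.
P2 against (A, Back): payoffs 4, 7 → best response Y.
P2 against (B, Front): payoffs 9, 7 → best response X.
P2 against (B, Back): payoffs 6, 1 → best response X.
P2 against (C, Front): payoffs 3, 9 → best response Y.
P2 against (C, Back): payoffs 3, 7 → best response Y.
P3 against (A, X): payoffs 5, 3 → best response Front.
P3 against (A, Y): payoffs 5, 3 → best response Front.
P3 against (B, X): payoffs 9, 1 → best response Front.
P3 against (B, Y): payoffs 9, 2 → best response Front.
P3 against (C, X): payoffs 6, 5 → best response Front.
P3 against (C, Y): payoffs 3, 8 → best response Back.
Mutual best responses: (B, X, Front).

(B, X, Front)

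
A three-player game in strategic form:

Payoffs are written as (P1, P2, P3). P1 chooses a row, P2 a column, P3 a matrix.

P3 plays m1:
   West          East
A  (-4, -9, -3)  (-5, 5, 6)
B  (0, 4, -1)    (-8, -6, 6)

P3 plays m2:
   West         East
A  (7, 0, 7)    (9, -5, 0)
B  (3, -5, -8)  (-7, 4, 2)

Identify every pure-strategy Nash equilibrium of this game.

(A, West, m2) and (A, East, m1) and (B, West, m1)

For each strategy profile, look for a profitable unilateral deviation.
(A, West, m1): P1 can switch to B (-4 → 0). Not NE.
(A, West, m2): P1 gets 7, best alternative 3; P2 gets 0, best alternative -5; P3 gets 7, best alternative -3. No profitable deviation — NE.
(A, East, m1): P1 gets -5, best alternative -8; P2 gets 5, best alternative -9; P3 gets 6, best alternative 0. No profitable deviation — NE.
(A, East, m2): P2 can switch to West (-5 → 0). Not NE.
(B, West, m1): P1 gets 0, best alternative -4; P2 gets 4, best alternative -6; P3 gets -1, best alternative -8. No profitable deviation — NE.
(B, West, m2): P1 can switch to A (3 → 7). Not NE.
(B, East, m1): P1 can switch to A (-8 → -5). Not NE.
(B, East, m2): P1 can switch to A (-7 → 9). Not NE.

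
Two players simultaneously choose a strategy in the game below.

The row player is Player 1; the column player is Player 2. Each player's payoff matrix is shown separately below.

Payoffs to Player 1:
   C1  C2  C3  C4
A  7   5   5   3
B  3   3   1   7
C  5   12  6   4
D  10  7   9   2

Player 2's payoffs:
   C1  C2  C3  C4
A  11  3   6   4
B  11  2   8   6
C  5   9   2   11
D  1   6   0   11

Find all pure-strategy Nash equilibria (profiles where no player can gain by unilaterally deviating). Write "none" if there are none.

Check each profile: it is a Nash equilibrium iff no player can strictly gain by switching unilaterally.
(A, C1): Player 1 can switch to D (7 → 10). Not NE.
(A, C2): Player 1 can switch to C (5 → 12). Not NE.
(A, C3): Player 1 can switch to C (5 → 6). Not NE.
(A, C4): Player 1 can switch to B (3 → 7). Not NE.
(B, C1): Player 1 can switch to A (3 → 7). Not NE.
(B, C2): Player 1 can switch to A (3 → 5). Not NE.
(B, C3): Player 1 can switch to A (1 → 5). Not NE.
(B, C4): Player 2 can switch to C1 (6 → 11). Not NE.
(C, C1): Player 1 can switch to A (5 → 7). Not NE.
(C, C2): Player 2 can switch to C4 (9 → 11). Not NE.
(The remaining 6 profiles each have a profitable deviation by the same check.)

There is no pure-strategy Nash equilibrium.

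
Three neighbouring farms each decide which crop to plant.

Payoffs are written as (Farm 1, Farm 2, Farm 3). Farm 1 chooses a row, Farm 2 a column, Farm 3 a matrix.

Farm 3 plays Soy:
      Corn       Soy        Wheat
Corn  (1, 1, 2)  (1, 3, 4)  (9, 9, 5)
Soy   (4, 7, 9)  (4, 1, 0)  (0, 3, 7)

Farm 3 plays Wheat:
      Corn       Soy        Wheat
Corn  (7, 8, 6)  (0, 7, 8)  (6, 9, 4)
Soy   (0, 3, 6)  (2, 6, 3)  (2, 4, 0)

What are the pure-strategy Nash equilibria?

Farm 1 against (Corn, Soy): payoffs 1, 4 → best response Soy.
Farm 1 against (Corn, Wheat): payoffs 7, 0 → best response Corn.
Farm 1 against (Soy, Soy): payoffs 1, 4 → best response Soy.
Farm 1 against (Soy, Wheat): payoffs 0, 2 → best response Soy.
Farm 1 against (Wheat, Soy): payoffs 9, 0 → best response Corn.
Farm 1 against (Wheat, Wheat): payoffs 6, 2 → best response Corn.
Farm 2 against (Corn, Soy): payoffs 1, 3, 9 → best response Wheat.
Farm 2 against (Corn, Wheat): payoffs 8, 7, 9 → best response Wheat.
Farm 2 against (Soy, Soy): payoffs 7, 1, 3 → best response Corn.
Farm 2 against (Soy, Wheat): payoffs 3, 6, 4 → best response Soy.
Farm 3 against (Corn, Corn): payoffs 2, 6 → best response Wheat.
Farm 3 against (Corn, Soy): payoffs 4, 8 → best response Wheat.
Farm 3 against (Corn, Wheat): payoffs 5, 4 → best response Soy.
Farm 3 against (Soy, Corn): payoffs 9, 6 → best response Soy.
Farm 3 against (Soy, Soy): payoffs 0, 3 → best response Wheat.
Farm 3 against (Soy, Wheat): payoffs 7, 0 → best response Soy.
Mutual best responses: (Corn, Wheat, Soy); (Soy, Corn, Soy); (Soy, Soy, Wheat).

(Corn, Wheat, Soy) and (Soy, Corn, Soy) and (Soy, Soy, Wheat)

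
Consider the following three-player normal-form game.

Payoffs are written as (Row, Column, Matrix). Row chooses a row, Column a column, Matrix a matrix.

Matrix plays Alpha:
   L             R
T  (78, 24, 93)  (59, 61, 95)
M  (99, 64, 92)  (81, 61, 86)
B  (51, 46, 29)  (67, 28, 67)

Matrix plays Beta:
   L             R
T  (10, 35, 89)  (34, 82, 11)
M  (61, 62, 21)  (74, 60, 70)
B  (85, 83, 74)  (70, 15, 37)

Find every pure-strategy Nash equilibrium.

The pure Nash equilibria are (M, L, Alpha) and (B, L, Beta).

Mark each player's best response to every combination of opponents' strategies; a profile where every player is best-responding is a pure Nash equilibrium.
Row against (L, Alpha): payoffs 78, 99, 51 → best response M.
Row against (L, Beta): payoffs 10, 61, 85 → best response B.
Row against (R, Alpha): payoffs 59, 81, 67 → best response M.
Row against (R, Beta): payoffs 34, 74, 70 → best response M.
Column against (T, Alpha): payoffs 24, 61 → best response R.
Column against (T, Beta): payoffs 35, 82 → best response R.
Column against (M, Alpha): payoffs 64, 61 → best response L.
Column against (M, Beta): payoffs 62, 60 → best response L.
Column against (B, Alpha): payoffs 46, 28 → best response L.
Column against (B, Beta): payoffs 83, 15 → best response L.
Matrix against (T, L): payoffs 93, 89 → best response Alpha.
Matrix against (T, R): payoffs 95, 11 → best response Alpha.
Matrix against (M, L): payoffs 92, 21 → best response Alpha.
Matrix against (M, R): payoffs 86, 70 → best response Alpha.
Matrix against (B, L): payoffs 29, 74 → best response Beta.
Matrix against (B, R): payoffs 67, 37 → best response Alpha.
Mutual best responses: (M, L, Alpha); (B, L, Beta).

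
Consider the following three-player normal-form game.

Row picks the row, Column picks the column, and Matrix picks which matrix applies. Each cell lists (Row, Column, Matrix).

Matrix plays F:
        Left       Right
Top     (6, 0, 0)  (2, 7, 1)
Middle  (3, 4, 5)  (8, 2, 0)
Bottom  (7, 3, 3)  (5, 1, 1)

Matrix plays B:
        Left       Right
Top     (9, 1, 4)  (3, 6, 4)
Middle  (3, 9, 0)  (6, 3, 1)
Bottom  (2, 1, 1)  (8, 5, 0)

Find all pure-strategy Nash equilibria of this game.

Pure NE: (Bottom, Left, F)

Row against (Left, F): payoffs 6, 3, 7 → best response Bottom.
Row against (Left, B): payoffs 9, 3, 2 → best response Top.
Row against (Right, F): payoffs 2, 8, 5 → best response Middle.
Row against (Right, B): payoffs 3, 6, 8 → best response Bottom.
Column against (Top, F): payoffs 0, 7 → best response Right.
Column against (Top, B): payoffs 1, 6 → best response Right.
Column against (Middle, F): payoffs 4, 2 → best response Left.
Column against (Middle, B): payoffs 9, 3 → best response Left.
Column against (Bottom, F): payoffs 3, 1 → best response Left.
Column against (Bottom, B): payoffs 1, 5 → best response Right.
Matrix against (Top, Left): payoffs 0, 4 → best response B.
Matrix against (Top, Right): payoffs 1, 4 → best response B.
Matrix against (Middle, Left): payoffs 5, 0 → best response F.
Matrix against (Middle, Right): payoffs 0, 1 → best response B.
Matrix against (Bottom, Left): payoffs 3, 1 → best response F.
Matrix against (Bottom, Right): payoffs 1, 0 → best response F.
Mutual best responses: (Bottom, Left, F).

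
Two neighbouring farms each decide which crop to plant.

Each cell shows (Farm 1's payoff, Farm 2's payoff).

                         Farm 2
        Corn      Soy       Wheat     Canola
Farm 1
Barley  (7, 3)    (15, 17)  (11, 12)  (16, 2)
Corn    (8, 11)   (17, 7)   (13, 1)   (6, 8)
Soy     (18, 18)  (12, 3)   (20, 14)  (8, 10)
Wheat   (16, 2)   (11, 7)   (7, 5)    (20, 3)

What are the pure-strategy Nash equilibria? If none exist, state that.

(Soy, Corn)

For each player, find the best response to each opponent profile; mutual best responses are the pure NE.
Farm 1 against Corn: payoffs 7, 8, 18, 16 → best response Soy.
Farm 1 against Soy: payoffs 15, 17, 12, 11 → best response Corn.
Farm 1 against Wheat: payoffs 11, 13, 20, 7 → best response Soy.
Farm 1 against Canola: payoffs 16, 6, 8, 20 → best response Wheat.
Farm 2 against Barley: payoffs 3, 17, 12, 2 → best response Soy.
Farm 2 against Corn: payoffs 11, 7, 1, 8 → best response Corn.
Farm 2 against Soy: payoffs 18, 3, 14, 10 → best response Corn.
Farm 2 against Wheat: payoffs 2, 7, 5, 3 → best response Soy.
Mutual best responses: (Soy, Corn).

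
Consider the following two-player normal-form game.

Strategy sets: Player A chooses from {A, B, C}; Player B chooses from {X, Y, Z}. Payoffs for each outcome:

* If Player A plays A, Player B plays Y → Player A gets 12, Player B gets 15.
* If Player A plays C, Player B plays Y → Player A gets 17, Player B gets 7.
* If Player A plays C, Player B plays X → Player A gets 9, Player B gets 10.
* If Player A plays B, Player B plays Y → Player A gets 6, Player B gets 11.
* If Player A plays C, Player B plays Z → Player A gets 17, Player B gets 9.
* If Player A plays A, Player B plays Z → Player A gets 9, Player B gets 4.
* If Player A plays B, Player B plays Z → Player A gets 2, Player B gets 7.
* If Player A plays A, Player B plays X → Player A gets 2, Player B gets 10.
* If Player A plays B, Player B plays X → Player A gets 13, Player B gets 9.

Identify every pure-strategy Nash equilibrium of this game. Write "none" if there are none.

Check each profile: it is a Nash equilibrium iff no player can strictly gain by switching unilaterally.
(A, X): Player A can switch to B (2 → 13). Not NE.
(A, Y): Player A can switch to C (12 → 17). Not NE.
(A, Z): Player A can switch to C (9 → 17). Not NE.
(B, X): Player B can switch to Y (9 → 11). Not NE.
(B, Y): Player A can switch to A (6 → 12). Not NE.
(B, Z): Player A can switch to A (2 → 9). Not NE.
(The remaining 3 profiles each have a profitable deviation by the same check.)

There is no pure-strategy Nash equilibrium.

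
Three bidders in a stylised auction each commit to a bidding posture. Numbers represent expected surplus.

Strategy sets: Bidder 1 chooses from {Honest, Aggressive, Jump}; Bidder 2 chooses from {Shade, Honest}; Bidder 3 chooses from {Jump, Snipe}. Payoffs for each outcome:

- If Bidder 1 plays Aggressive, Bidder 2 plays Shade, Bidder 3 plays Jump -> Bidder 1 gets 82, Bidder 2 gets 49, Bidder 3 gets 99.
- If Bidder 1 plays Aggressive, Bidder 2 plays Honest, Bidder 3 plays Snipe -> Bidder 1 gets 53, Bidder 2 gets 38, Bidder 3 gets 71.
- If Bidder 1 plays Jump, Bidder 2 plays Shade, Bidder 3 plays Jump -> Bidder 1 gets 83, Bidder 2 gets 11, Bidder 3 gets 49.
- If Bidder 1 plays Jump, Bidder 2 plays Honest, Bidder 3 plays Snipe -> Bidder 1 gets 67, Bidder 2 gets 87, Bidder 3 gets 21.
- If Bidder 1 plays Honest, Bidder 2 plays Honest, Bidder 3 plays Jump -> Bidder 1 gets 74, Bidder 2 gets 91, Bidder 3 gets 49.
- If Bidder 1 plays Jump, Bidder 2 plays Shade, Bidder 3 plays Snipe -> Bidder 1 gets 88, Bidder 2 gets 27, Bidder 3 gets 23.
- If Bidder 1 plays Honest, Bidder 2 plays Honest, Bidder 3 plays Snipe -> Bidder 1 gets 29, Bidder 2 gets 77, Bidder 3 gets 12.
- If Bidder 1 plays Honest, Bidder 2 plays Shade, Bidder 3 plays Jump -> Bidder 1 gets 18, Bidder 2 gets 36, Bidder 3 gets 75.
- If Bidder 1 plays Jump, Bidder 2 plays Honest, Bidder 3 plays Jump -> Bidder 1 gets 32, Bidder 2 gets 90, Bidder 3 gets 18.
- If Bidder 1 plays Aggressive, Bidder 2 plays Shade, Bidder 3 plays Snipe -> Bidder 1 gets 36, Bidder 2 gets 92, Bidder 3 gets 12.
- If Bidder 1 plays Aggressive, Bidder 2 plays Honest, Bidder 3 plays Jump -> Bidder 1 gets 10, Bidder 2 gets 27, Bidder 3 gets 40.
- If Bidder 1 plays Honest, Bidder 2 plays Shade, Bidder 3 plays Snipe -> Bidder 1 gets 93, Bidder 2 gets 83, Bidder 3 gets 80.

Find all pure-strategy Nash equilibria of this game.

Pure-strategy Nash equilibria: (Honest, Shade, Snipe), (Honest, Honest, Jump), (Jump, Honest, Snipe)

For each strategy profile, look for a profitable unilateral deviation.
(Honest, Shade, Jump): Bidder 1 can switch to Aggressive (18 → 82). Not NE.
(Honest, Shade, Snipe): Bidder 1 gets 93, best alternative 88; Bidder 2 gets 83, best alternative 77; Bidder 3 gets 80, best alternative 75. No profitable deviation — NE.
(Honest, Honest, Jump): Bidder 1 gets 74, best alternative 32; Bidder 2 gets 91, best alternative 36; Bidder 3 gets 49, best alternative 12. No profitable deviation — NE.
(Honest, Honest, Snipe): Bidder 1 can switch to Aggressive (29 → 53). Not NE.
(Aggressive, Shade, Jump): Bidder 1 can switch to Jump (82 → 83). Not NE.
(Aggressive, Shade, Snipe): Bidder 1 can switch to Honest (36 → 93). Not NE.
(Aggressive, Honest, Jump): Bidder 1 can switch to Honest (10 → 74). Not NE.
(Aggressive, Honest, Snipe): Bidder 1 can switch to Jump (53 → 67). Not NE.
(Jump, Shade, Jump): Bidder 2 can switch to Honest (11 → 90). Not NE.
(Jump, Shade, Snipe): Bidder 1 can switch to Honest (88 → 93). Not NE.
(Jump, Honest, Jump): Bidder 1 can switch to Honest (32 → 74). Not NE.
(Jump, Honest, Snipe): Bidder 1 gets 67, best alternative 53; Bidder 2 gets 87, best alternative 27; Bidder 3 gets 21, best alternative 18. No profitable deviation — NE.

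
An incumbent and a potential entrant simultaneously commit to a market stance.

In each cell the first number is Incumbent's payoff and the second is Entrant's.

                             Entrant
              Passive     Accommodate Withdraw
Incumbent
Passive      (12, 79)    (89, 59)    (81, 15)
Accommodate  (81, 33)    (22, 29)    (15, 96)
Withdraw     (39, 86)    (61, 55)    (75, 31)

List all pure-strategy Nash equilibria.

none

For each player, find the best response to each opponent profile; mutual best responses are the pure NE.
Incumbent against Passive: payoffs 12, 81, 39 → best response Accommodate.
Incumbent against Accommodate: payoffs 89, 22, 61 → best response Passive.
Incumbent against Withdraw: payoffs 81, 15, 75 → best response Passive.
Entrant against Passive: payoffs 79, 59, 15 → best response Passive.
Entrant against Accommodate: payoffs 33, 29, 96 → best response Withdraw.
Entrant against Withdraw: payoffs 86, 55, 31 → best response Passive.
No profile is a mutual best response for all players.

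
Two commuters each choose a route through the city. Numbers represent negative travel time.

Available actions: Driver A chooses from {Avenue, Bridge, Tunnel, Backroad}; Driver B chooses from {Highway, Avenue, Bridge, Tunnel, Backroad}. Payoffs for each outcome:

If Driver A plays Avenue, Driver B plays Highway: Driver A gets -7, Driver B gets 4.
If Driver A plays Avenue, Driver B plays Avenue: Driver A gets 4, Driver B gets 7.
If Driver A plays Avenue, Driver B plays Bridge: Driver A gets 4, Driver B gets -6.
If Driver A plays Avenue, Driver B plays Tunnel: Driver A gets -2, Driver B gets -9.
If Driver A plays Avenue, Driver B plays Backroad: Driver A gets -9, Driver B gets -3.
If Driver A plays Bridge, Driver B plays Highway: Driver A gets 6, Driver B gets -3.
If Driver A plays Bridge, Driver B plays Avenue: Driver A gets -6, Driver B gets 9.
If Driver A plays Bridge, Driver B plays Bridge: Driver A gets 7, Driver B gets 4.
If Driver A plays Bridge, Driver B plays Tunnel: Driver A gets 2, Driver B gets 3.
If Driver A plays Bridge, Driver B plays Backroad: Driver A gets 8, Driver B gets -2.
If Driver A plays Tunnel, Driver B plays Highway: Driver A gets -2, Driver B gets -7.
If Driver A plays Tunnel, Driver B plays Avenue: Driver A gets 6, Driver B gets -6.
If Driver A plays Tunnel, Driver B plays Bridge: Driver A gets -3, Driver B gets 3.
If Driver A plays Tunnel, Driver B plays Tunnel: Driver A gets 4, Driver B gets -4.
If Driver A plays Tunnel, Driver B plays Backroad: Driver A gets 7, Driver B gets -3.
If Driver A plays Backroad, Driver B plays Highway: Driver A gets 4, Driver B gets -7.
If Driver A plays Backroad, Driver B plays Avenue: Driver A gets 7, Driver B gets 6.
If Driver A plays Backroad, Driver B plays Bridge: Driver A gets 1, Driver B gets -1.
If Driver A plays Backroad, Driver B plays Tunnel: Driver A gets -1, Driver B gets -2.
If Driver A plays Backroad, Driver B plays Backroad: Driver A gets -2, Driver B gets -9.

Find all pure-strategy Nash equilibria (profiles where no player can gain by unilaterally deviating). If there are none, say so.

(Backroad, Avenue)

(Avenue, Highway): Driver A can switch to Bridge (-7 → 6). Not NE.
(Avenue, Avenue): Driver A can switch to Tunnel (4 → 6). Not NE.
(Avenue, Bridge): Driver A can switch to Bridge (4 → 7). Not NE.
(Avenue, Tunnel): Driver A can switch to Bridge (-2 → 2). Not NE.
(Avenue, Backroad): Driver A can switch to Bridge (-9 → 8). Not NE.
(Bridge, Highway): Driver B can switch to Avenue (-3 → 9). Not NE.
(Backroad, Avenue): Driver A gets 7, best alternative 6; Driver B gets 6, best alternative -1. No profitable deviation — NE.
(The remaining 13 profiles each have a profitable deviation by the same check.)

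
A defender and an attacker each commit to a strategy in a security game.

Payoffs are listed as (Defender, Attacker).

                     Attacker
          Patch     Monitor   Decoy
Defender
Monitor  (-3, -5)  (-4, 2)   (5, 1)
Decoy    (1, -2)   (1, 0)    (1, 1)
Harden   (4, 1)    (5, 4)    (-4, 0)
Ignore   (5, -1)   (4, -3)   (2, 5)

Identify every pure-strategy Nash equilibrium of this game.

Pure NE: (Harden, Monitor)

Check each profile: it is a Nash equilibrium iff no player can strictly gain by switching unilaterally.
(Monitor, Patch): Defender can switch to Decoy (-3 → 1). Not NE.
(Monitor, Monitor): Defender can switch to Decoy (-4 → 1). Not NE.
(Monitor, Decoy): Attacker can switch to Monitor (1 → 2). Not NE.
(Decoy, Patch): Defender can switch to Harden (1 → 4). Not NE.
(Decoy, Monitor): Defender can switch to Harden (1 → 5). Not NE.
(Decoy, Decoy): Defender can switch to Monitor (1 → 5). Not NE.
(Harden, Patch): Defender can switch to Ignore (4 → 5). Not NE.
(Harden, Monitor): Defender gets 5, best alternative 4; Attacker gets 4, best alternative 1. No profitable deviation — NE.
(Harden, Decoy): Defender can switch to Monitor (-4 → 5). Not NE.
(Ignore, Patch): Attacker can switch to Decoy (-1 → 5). Not NE.
(Ignore, Monitor): Defender can switch to Harden (4 → 5). Not NE.
(Ignore, Decoy): Defender can switch to Monitor (2 → 5). Not NE.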